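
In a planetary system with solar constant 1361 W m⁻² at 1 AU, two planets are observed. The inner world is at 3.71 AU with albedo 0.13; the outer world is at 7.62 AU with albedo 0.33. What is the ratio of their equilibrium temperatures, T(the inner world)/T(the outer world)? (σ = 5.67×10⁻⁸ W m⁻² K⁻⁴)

T_eq = [S₀(1−A)/(4σd²)]^(1/4), so T ∝ (1−A)^(1/4) / √d.
T₁ = [1361×0.87/(4×5.67×10⁻⁸×3.71²)]^(1/4) = 139.56 K.
T₂ = [1361×0.67/(4×5.67×10⁻⁸×7.62²)]^(1/4) = 91.22 K.

T₁/T₂ ≈ 1.530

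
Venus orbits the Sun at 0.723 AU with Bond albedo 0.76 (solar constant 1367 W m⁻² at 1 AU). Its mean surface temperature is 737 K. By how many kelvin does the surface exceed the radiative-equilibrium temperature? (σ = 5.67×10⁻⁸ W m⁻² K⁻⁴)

S = 1367/0.723² = 2615 W m⁻².
T_eq = [S(1−A)/(4σ)]^(1/4) = [2615×0.24/(4×5.67×10⁻⁸)]^(1/4) = 229.4 K.
ΔT = T_surf − T_eq = 737 − 229.4.

ΔT ≈ 507.6 K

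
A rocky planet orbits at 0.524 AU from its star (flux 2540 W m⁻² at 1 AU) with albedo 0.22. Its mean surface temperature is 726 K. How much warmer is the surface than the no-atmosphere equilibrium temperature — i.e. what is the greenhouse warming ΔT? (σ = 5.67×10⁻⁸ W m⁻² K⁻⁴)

ΔT ≈ 303.7 K

S = 2540/0.524² = 9251 W m⁻².
T_eq = [S(1−A)/(4σ)]^(1/4) = [9251×0.78/(4×5.67×10⁻⁸)]^(1/4) = 422.3 K.
ΔT = T_surf − T_eq = 726 − 422.3.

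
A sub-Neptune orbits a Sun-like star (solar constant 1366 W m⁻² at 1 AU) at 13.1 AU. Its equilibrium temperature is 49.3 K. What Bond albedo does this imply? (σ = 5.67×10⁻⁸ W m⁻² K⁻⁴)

A ≈ 0.83

Flux at 13.1 AU: S = 1366/13.1² = 7.96 W m⁻².
From T_eq⁴ = S(1−A)/(4σ): 1−A = 4σT_eq⁴/S.
1−A = 4 × 5.67×10⁻⁸ × (49.3)⁴ / 7.96 = 0.168.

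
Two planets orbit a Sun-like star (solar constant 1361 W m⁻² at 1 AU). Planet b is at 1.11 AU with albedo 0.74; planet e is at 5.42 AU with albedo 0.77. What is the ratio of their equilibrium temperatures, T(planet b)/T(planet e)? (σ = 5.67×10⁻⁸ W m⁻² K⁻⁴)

T₁/T₂ ≈ 2.279

T_eq = [S₀(1−A)/(4σd²)]^(1/4), so T ∝ (1−A)^(1/4) / √d.
T₁ = [1361×0.26/(4×5.67×10⁻⁸×1.11²)]^(1/4) = 188.64 K.
T₂ = [1361×0.23/(4×5.67×10⁻⁸×5.42²)]^(1/4) = 82.79 K.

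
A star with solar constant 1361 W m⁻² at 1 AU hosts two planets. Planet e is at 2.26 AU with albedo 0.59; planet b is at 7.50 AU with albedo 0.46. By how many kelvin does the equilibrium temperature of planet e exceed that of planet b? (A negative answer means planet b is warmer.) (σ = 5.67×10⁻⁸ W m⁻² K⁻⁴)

ΔT ≈ 61.0 K

T_eq = [S₀(1−A)/(4σd²)]^(1/4), so T ∝ (1−A)^(1/4) / √d.
T₁ = [1361×0.41/(4×5.67×10⁻⁸×2.26²)]^(1/4) = 148.15 K.
T₂ = [1361×0.54/(4×5.67×10⁻⁸×7.50²)]^(1/4) = 87.12 K.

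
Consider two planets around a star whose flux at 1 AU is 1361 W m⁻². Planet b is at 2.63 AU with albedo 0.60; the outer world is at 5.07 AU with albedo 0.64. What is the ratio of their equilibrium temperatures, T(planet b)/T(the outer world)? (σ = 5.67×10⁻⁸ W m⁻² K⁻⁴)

T₁/T₂ ≈ 1.425

T_eq = [S₀(1−A)/(4σd²)]^(1/4), so T ∝ (1−A)^(1/4) / √d.
T₁ = [1361×0.40/(4×5.67×10⁻⁸×2.63²)]^(1/4) = 136.49 K.
T₂ = [1361×0.36/(4×5.67×10⁻⁸×5.07²)]^(1/4) = 95.75 K.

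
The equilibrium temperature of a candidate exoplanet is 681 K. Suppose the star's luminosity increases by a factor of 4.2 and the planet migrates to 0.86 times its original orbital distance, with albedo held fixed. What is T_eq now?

T_eq ∝ L^(1/4) · d^(−1/2).
T′ = 681 × 4.2^(1/4) / 0.86^(1/2) = 1050 K.

T_eq ≈ 1050 K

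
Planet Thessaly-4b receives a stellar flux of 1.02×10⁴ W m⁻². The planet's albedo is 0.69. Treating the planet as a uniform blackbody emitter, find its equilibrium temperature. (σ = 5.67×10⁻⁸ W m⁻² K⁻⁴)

Energy balance: absorbed = emitted ⇒ πR²·S(1−A) = 4πR²·σT_eq⁴, so T_eq⁴ = S(1−A)/(4σ).
T_eq = [1.02×10⁴ × 0.31 / (4 × 5.67×10⁻⁸)]^(1/4) = (1.39×10¹⁰)^(1/4) = 344 K.

T_eq ≈ 344 K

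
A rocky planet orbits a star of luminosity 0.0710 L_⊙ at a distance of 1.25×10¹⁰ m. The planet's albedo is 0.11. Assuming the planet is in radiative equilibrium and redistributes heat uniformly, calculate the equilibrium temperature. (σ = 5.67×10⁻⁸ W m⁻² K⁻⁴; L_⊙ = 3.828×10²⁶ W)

T_eq ≈ 483 K

L = 0.0710 × 3.828×10²⁶ = 2.72×10²⁵ W.
Flux: S = L/(4πd²) = 2.72×10²⁵/(4π×(1.25×10¹⁰)²) = 1.38×10⁴ W m⁻².
Energy balance: absorbed = emitted ⇒ πR²·S(1−A) = 4πR²·σT_eq⁴, so T_eq⁴ = S(1−A)/(4σ).
T_eq = [1.38×10⁴ × 0.89 / (4 × 5.67×10⁻⁸)]^(1/4) = (5.43×10¹⁰)^(1/4) = 483 K.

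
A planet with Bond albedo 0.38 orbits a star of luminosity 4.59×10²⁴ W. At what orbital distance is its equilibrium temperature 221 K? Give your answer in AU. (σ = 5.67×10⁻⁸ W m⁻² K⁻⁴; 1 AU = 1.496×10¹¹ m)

From T_eq⁴ = L(1−A)/(16πσd²): d = √[L(1−A)/(16πσT_eq⁴)].
d = √[4.59×10²⁴ × 0.62 / (16π × 5.67×10⁻⁸ × (221)⁴)] = 2.05×10¹⁰ m = 0.137 AU.

d ≈ 0.137 AU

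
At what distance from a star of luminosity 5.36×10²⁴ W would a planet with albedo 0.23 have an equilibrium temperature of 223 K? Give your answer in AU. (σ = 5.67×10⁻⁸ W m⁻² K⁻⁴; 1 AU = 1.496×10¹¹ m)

From T_eq⁴ = L(1−A)/(16πσd²): d = √[L(1−A)/(16πσT_eq⁴)].
d = √[5.36×10²⁴ × 0.77 / (16π × 5.67×10⁻⁸ × (223)⁴)] = 2.42×10¹⁰ m = 0.162 AU.

d ≈ 0.162 AU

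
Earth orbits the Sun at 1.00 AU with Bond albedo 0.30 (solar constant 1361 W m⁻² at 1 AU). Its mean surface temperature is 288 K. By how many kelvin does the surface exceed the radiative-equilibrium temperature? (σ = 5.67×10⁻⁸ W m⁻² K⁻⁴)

ΔT ≈ 33.4 K

S = 1361/1.00² = 1361 W m⁻².
T_eq = [S(1−A)/(4σ)]^(1/4) = [1361×0.70/(4×5.67×10⁻⁸)]^(1/4) = 254.6 K.
ΔT = T_surf − T_eq = 288 − 254.6.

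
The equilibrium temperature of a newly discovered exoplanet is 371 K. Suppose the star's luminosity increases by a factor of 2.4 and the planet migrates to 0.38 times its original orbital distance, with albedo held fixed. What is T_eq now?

T_eq ≈ 749 K

T_eq ∝ L^(1/4) · d^(−1/2).
T′ = 371 × 2.4^(1/4) / 0.38^(1/2) = 749 K.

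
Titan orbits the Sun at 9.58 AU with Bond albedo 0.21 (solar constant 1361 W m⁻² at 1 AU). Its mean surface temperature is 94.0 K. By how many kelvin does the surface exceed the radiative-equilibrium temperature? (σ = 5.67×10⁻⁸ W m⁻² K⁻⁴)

ΔT ≈ 9.2 K

S = 1361/9.58² = 14.83 W m⁻².
T_eq = [S(1−A)/(4σ)]^(1/4) = [14.83×0.79/(4×5.67×10⁻⁸)]^(1/4) = 84.8 K.
ΔT = T_surf − T_eq = 94 − 84.8.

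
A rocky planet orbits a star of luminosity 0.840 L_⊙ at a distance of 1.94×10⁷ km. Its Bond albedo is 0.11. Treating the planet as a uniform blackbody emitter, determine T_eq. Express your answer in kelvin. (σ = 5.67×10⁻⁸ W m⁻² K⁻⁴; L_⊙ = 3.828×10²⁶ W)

T_eq ≈ 719 K

d = 1.94×10⁷ km = 1.94×10¹⁰ m.
L = 0.840 × 3.828×10²⁶ = 3.22×10²⁶ W.
Flux: S = L/(4πd²) = 3.22×10²⁶/(4π×(1.94×10¹⁰)²) = 6.80×10⁴ W m⁻².
Energy balance: absorbed = emitted ⇒ πR²·S(1−A) = 4πR²·σT_eq⁴, so T_eq⁴ = S(1−A)/(4σ).
T_eq = [6.80×10⁴ × 0.89 / (4 × 5.67×10⁻⁸)]^(1/4) = (2.67×10¹¹)^(1/4) = 719 K.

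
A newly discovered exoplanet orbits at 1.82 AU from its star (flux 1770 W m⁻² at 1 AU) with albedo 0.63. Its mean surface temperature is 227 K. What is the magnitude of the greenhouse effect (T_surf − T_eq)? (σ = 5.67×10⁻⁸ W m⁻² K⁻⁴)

S = 1770/1.82² = 534.4 W m⁻².
T_eq = [S(1−A)/(4σ)]^(1/4) = [534.4×0.37/(4×5.67×10⁻⁸)]^(1/4) = 171.8 K.
ΔT = T_surf − T_eq = 227 − 171.8.

ΔT ≈ 55.2 K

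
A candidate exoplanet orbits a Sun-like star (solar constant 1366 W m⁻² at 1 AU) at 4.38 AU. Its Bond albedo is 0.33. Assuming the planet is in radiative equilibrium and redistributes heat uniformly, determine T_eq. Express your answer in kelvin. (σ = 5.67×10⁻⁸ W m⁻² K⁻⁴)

T_eq ≈ 120 K

Flux at 4.38 AU: S = 1366/4.38² = 71.2 W m⁻².
Energy balance: absorbed = emitted ⇒ πR²·S(1−A) = 4πR²·σT_eq⁴, so T_eq⁴ = S(1−A)/(4σ).
T_eq = [71.2 × 0.67 / (4 × 5.67×10⁻⁸)]^(1/4) = (2.10×10⁸)^(1/4) = 120 K.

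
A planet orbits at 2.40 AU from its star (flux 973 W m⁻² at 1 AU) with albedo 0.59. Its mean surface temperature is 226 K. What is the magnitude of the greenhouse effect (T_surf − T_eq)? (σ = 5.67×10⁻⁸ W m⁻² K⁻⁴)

ΔT ≈ 93.8 K

S = 973/2.40² = 168.9 W m⁻².
T_eq = [S(1−A)/(4σ)]^(1/4) = [168.9×0.41/(4×5.67×10⁻⁸)]^(1/4) = 132.2 K.
ΔT = T_surf − T_eq = 226 − 132.2.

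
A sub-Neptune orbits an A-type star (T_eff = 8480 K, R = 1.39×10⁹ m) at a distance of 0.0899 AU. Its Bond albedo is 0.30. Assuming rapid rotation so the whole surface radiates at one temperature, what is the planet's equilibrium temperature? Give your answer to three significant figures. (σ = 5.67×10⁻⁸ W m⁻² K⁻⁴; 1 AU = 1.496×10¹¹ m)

T_eq ≈ 1760 K

d = 0.0899 AU = 1.34×10¹⁰ m.
L = 4πR_⋆²σT_⋆⁴ = 4π(1.39×10⁹)² × 5.67×10⁻⁸ × (8480)⁴ = 7.12×10²⁷ W.
S = L/(4πd²) = 3.13×10⁶ W m⁻².
Energy balance: absorbed = emitted ⇒ πR²·S(1−A) = 4πR²·σT_eq⁴, so T_eq⁴ = S(1−A)/(4σ).
T_eq = [3.13×10⁶ × 0.70 / (4 × 5.67×10⁻⁸)]^(1/4) = (9.67×10¹²)^(1/4) = 1760 K.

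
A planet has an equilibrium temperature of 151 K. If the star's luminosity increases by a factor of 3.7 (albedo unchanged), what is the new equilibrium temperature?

T_eq ≈ 209 K

T_eq ∝ L^(1/4) · d^(−1/2).
T′ = 151 × 3.7^(1/4) = 209 K.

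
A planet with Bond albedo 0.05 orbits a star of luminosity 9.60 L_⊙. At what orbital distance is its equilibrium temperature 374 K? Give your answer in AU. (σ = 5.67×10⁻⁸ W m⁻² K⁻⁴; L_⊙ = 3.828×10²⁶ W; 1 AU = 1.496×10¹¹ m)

L = 9.60 × 3.828×10²⁶ = 3.67×10²⁷ W.
From T_eq⁴ = L(1−A)/(16πσd²): d = √[L(1−A)/(16πσT_eq⁴)].
d = √[3.67×10²⁷ × 0.95 / (16π × 5.67×10⁻⁸ × (374)⁴)] = 2.50×10¹¹ m = 1.67 AU.

d ≈ 1.67 AU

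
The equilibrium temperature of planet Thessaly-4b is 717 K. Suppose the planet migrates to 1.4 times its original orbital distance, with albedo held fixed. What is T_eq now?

T_eq ≈ 606 K

T_eq ∝ L^(1/4) · d^(−1/2).
T′ = 717 / 1.4^(1/2) = 606 K.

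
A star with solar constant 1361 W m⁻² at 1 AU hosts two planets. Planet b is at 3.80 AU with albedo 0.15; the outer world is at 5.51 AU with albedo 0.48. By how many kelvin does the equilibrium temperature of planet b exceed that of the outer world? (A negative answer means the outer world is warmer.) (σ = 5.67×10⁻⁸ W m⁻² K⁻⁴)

T_eq = [S₀(1−A)/(4σd²)]^(1/4), so T ∝ (1−A)^(1/4) / √d.
T₁ = [1361×0.85/(4×5.67×10⁻⁸×3.80²)]^(1/4) = 137.09 K.
T₂ = [1361×0.52/(4×5.67×10⁻⁸×5.51²)]^(1/4) = 100.69 K.

ΔT ≈ 36.4 K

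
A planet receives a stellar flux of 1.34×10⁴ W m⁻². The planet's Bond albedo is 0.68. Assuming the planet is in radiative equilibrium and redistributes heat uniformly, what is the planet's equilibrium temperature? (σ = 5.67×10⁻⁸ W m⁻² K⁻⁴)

Energy balance: absorbed = emitted ⇒ πR²·S(1−A) = 4πR²·σT_eq⁴, so T_eq⁴ = S(1−A)/(4σ).
T_eq = [1.34×10⁴ × 0.32 / (4 × 5.67×10⁻⁸)]^(1/4) = (1.89×10¹⁰)^(1/4) = 371 K.

T_eq ≈ 371 K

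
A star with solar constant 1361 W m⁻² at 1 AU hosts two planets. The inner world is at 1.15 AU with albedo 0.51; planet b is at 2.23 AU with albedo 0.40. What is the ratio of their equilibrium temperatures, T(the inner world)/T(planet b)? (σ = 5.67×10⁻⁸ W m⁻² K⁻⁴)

T_eq = [S₀(1−A)/(4σd²)]^(1/4), so T ∝ (1−A)^(1/4) / √d.
T₁ = [1361×0.49/(4×5.67×10⁻⁸×1.15²)]^(1/4) = 217.15 K.
T₂ = [1361×0.60/(4×5.67×10⁻⁸×2.23²)]^(1/4) = 164.04 K.

T₁/T₂ ≈ 1.324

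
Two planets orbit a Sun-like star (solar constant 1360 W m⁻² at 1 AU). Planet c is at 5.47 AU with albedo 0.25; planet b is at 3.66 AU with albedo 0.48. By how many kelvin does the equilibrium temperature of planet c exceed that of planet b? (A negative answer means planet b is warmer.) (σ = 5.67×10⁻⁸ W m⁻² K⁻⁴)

T_eq = [S₀(1−A)/(4σd²)]^(1/4), so T ∝ (1−A)^(1/4) / √d.
T₁ = [1360×0.75/(4×5.67×10⁻⁸×5.47²)]^(1/4) = 110.72 K.
T₂ = [1360×0.52/(4×5.67×10⁻⁸×3.66²)]^(1/4) = 123.52 K.

ΔT ≈ -12.8 K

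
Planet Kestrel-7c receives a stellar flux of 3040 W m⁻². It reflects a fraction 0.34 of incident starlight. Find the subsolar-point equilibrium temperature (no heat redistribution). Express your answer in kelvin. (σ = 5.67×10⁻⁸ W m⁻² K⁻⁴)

At the subsolar point the surface absorbs S(1−A) and emits σT⁴ per unit area — no factor of 4, since only the local patch is in balance.
T = [3040 × 0.66 / 5.67×10⁻⁸]^(1/4) = (3.54×10¹⁰)^(1/4) = 434 K.

T_ss ≈ 434 K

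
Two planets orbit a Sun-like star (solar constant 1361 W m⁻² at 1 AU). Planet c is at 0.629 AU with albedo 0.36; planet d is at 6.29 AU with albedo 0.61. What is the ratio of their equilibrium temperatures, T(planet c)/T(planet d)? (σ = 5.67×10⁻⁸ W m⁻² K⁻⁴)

T₁/T₂ ≈ 3.579

T_eq = [S₀(1−A)/(4σd²)]^(1/4), so T ∝ (1−A)^(1/4) / √d.
T₁ = [1361×0.64/(4×5.67×10⁻⁸×0.629²)]^(1/4) = 313.89 K.
T₂ = [1361×0.39/(4×5.67×10⁻⁸×6.29²)]^(1/4) = 87.70 K.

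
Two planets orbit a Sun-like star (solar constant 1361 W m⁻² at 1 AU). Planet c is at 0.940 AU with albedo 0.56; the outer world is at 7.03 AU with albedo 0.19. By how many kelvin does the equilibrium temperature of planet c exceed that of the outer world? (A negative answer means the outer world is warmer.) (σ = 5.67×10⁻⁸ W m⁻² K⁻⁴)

ΔT ≈ 134.2 K

T_eq = [S₀(1−A)/(4σd²)]^(1/4), so T ∝ (1−A)^(1/4) / √d.
T₁ = [1361×0.44/(4×5.67×10⁻⁸×0.940²)]^(1/4) = 233.80 K.
T₂ = [1361×0.81/(4×5.67×10⁻⁸×7.03²)]^(1/4) = 99.59 K.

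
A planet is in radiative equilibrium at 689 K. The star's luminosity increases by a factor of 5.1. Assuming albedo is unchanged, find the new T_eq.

T_eq ∝ L^(1/4) · d^(−1/2).
T′ = 689 × 5.1^(1/4) = 1040 K.

T_eq ≈ 1040 K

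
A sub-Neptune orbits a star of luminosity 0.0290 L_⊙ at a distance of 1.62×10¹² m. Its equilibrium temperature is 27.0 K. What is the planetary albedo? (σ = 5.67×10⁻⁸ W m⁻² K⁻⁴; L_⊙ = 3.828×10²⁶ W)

L = 0.0290 × 3.828×10²⁶ = 1.11×10²⁵ W.
Flux: S = L/(4πd²) = 1.11×10²⁵/(4π×(1.62×10¹²)²) = 0.337 W m⁻².
From T_eq⁴ = S(1−A)/(4σ): 1−A = 4σT_eq⁴/S.
1−A = 4 × 5.67×10⁻⁸ × (27.0)⁴ / 0.337 = 0.358.

A ≈ 0.64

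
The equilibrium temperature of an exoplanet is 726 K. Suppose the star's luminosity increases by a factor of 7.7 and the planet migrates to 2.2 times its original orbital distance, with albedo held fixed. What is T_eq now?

T_eq ≈ 815 K

T_eq ∝ L^(1/4) · d^(−1/2).
T′ = 726 × 7.7^(1/4) / 2.2^(1/2) = 815 K.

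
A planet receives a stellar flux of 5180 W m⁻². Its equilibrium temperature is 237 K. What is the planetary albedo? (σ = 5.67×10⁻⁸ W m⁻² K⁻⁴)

From T_eq⁴ = S(1−A)/(4σ): 1−A = 4σT_eq⁴/S.
1−A = 4 × 5.67×10⁻⁸ × (237)⁴ / 5180 = 0.138.

A ≈ 0.86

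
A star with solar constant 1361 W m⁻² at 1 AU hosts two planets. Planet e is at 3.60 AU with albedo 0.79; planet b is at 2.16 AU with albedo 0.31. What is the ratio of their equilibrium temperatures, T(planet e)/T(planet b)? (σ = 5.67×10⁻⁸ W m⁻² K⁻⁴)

T_eq = [S₀(1−A)/(4σd²)]^(1/4), so T ∝ (1−A)^(1/4) / √d.
T₁ = [1361×0.21/(4×5.67×10⁻⁸×3.60²)]^(1/4) = 99.30 K.
T₂ = [1361×0.69/(4×5.67×10⁻⁸×2.16²)]^(1/4) = 172.60 K.

T₁/T₂ ≈ 0.575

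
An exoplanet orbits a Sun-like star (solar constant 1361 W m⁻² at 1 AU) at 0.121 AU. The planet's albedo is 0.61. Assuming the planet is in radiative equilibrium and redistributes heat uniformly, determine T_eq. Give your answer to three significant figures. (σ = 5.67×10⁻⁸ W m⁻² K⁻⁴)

T_eq ≈ 632 K

Flux at 0.121 AU: S = 1361/0.121² = 9.30×10⁴ W m⁻².
Energy balance: absorbed = emitted ⇒ πR²·S(1−A) = 4πR²·σT_eq⁴, so T_eq⁴ = S(1−A)/(4σ).
T_eq = [9.30×10⁴ × 0.39 / (4 × 5.67×10⁻⁸)]^(1/4) = (1.60×10¹¹)^(1/4) = 632 K.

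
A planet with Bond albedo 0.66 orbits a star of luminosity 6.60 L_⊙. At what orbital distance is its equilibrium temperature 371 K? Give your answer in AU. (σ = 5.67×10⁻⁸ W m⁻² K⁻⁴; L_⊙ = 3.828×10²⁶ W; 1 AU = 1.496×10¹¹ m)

d ≈ 0.843 AU

L = 6.60 × 3.828×10²⁶ = 2.53×10²⁷ W.
From T_eq⁴ = L(1−A)/(16πσd²): d = √[L(1−A)/(16πσT_eq⁴)].
d = √[2.53×10²⁷ × 0.34 / (16π × 5.67×10⁻⁸ × (371)⁴)] = 1.26×10¹¹ m = 0.843 AU.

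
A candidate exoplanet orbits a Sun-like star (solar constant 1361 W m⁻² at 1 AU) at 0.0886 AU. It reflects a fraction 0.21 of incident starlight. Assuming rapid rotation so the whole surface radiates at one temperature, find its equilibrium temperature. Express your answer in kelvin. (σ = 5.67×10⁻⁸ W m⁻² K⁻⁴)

T_eq ≈ 882 K

Flux at 0.0886 AU: S = 1361/0.0886² = 1.73×10⁵ W m⁻².
Energy balance: absorbed = emitted ⇒ πR²·S(1−A) = 4πR²·σT_eq⁴, so T_eq⁴ = S(1−A)/(4σ).
T_eq = [1.73×10⁵ × 0.79 / (4 × 5.67×10⁻⁸)]^(1/4) = (6.04×10¹¹)^(1/4) = 882 K.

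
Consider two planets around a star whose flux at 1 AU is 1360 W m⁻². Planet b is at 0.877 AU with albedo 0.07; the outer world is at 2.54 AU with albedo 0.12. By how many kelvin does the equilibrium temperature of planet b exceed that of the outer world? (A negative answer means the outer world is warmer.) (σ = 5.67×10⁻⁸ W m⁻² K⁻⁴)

T_eq = [S₀(1−A)/(4σd²)]^(1/4), so T ∝ (1−A)^(1/4) / √d.
T₁ = [1360×0.93/(4×5.67×10⁻⁸×0.877²)]^(1/4) = 291.81 K.
T₂ = [1360×0.88/(4×5.67×10⁻⁸×2.54²)]^(1/4) = 169.11 K.

ΔT ≈ 122.7 K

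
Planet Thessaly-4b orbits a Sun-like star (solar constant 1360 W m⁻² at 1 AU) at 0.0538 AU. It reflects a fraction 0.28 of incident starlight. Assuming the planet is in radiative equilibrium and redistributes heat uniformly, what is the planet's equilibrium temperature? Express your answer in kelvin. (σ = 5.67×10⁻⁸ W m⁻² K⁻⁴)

Flux at 0.0538 AU: S = 1360/0.0538² = 4.70×10⁵ W m⁻².
Energy balance: absorbed = emitted ⇒ πR²·S(1−A) = 4πR²·σT_eq⁴, so T_eq⁴ = S(1−A)/(4σ).
T_eq = [4.70×10⁵ × 0.72 / (4 × 5.67×10⁻⁸)]^(1/4) = (1.49×10¹²)^(1/4) = 1110 K.

T_eq ≈ 1110 K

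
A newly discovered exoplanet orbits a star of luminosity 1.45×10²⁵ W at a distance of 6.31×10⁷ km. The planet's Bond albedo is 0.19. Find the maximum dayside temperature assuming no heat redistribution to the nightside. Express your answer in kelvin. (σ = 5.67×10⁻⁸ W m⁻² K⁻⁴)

d = 6.31×10⁷ km = 6.31×10¹⁰ m.
Flux: S = L/(4πd²) = 1.45×10²⁵/(4π×(6.31×10¹⁰)²) = 290 W m⁻².
With no redistribution each surface element balances locally: S(1−A) = σT⁴.
T = [290 × 0.81 / 5.67×10⁻⁸]^(1/4) = (4.14×10⁹)^(1/4) = 254 K.

T_ss ≈ 254 K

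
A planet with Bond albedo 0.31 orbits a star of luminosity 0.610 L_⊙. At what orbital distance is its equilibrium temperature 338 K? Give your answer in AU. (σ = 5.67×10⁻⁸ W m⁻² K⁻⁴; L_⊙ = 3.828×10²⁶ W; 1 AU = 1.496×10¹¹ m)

L = 0.610 × 3.828×10²⁶ = 2.34×10²⁶ W.
From T_eq⁴ = L(1−A)/(16πσd²): d = √[L(1−A)/(16πσT_eq⁴)].
d = √[2.34×10²⁶ × 0.69 / (16π × 5.67×10⁻⁸ × (338)⁴)] = 6.58×10¹⁰ m = 0.440 AU.

d ≈ 0.440 AU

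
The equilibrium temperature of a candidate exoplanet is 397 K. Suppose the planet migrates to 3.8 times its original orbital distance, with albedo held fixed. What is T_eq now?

T_eq ≈ 204 K

T_eq ∝ L^(1/4) · d^(−1/2).
T′ = 397 / 3.8^(1/2) = 204 K.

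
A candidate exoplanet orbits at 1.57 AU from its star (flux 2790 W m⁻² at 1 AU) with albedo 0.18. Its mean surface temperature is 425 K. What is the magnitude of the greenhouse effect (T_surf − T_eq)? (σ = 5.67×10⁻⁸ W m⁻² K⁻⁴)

S = 2790/1.57² = 1132 W m⁻².
T_eq = [S(1−A)/(4σ)]^(1/4) = [1132×0.82/(4×5.67×10⁻⁸)]^(1/4) = 252.9 K.
ΔT = T_surf − T_eq = 425 − 252.9.

ΔT ≈ 172.1 K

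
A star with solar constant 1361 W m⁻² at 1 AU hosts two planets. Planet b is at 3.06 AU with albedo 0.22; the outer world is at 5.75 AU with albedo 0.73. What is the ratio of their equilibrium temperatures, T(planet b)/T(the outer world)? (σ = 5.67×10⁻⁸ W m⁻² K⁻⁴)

T₁/T₂ ≈ 1.787

T_eq = [S₀(1−A)/(4σd²)]^(1/4), so T ∝ (1−A)^(1/4) / √d.
T₁ = [1361×0.78/(4×5.67×10⁻⁸×3.06²)]^(1/4) = 149.53 K.
T₂ = [1361×0.27/(4×5.67×10⁻⁸×5.75²)]^(1/4) = 83.67 K.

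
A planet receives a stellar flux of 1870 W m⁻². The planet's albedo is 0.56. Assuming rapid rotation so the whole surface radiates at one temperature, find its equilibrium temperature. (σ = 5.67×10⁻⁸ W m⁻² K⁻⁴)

Energy balance: absorbed = emitted ⇒ πR²·S(1−A) = 4πR²·σT_eq⁴, so T_eq⁴ = S(1−A)/(4σ).
T_eq = [1870 × 0.44 / (4 × 5.67×10⁻⁸)]^(1/4) = (3.63×10⁹)^(1/4) = 245 K.

T_eq ≈ 245 K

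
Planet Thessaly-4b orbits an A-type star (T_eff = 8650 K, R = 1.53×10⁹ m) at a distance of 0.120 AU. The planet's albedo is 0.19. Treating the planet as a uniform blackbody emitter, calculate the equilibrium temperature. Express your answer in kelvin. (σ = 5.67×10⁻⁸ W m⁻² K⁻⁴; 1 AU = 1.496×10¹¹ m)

d = 0.120 AU = 1.80×10¹⁰ m.
L = 4πR_⋆²σT_⋆⁴ = 4π(1.53×10⁹)² × 5.67×10⁻⁸ × (8650)⁴ = 9.34×10²⁷ W.
S = L/(4πd²) = 2.31×10⁶ W m⁻².
Energy balance: absorbed = emitted ⇒ πR²·S(1−A) = 4πR²·σT_eq⁴, so T_eq⁴ = S(1−A)/(4σ).
T_eq = [2.31×10⁶ × 0.81 / (4 × 5.67×10⁻⁸)]^(1/4) = (8.23×10¹²)^(1/4) = 1690 K.

T_eq ≈ 1690 K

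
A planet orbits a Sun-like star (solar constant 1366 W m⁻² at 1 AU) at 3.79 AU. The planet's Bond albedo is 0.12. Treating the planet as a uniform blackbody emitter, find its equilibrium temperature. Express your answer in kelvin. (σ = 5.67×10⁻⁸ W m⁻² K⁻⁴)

Flux at 3.79 AU: S = 1366/3.79² = 95.1 W m⁻².
Energy balance: absorbed = emitted ⇒ πR²·S(1−A) = 4πR²·σT_eq⁴, so T_eq⁴ = S(1−A)/(4σ).
T_eq = [95.1 × 0.88 / (4 × 5.67×10⁻⁸)]^(1/4) = (3.69×10⁸)^(1/4) = 139 K.

T_eq ≈ 139 K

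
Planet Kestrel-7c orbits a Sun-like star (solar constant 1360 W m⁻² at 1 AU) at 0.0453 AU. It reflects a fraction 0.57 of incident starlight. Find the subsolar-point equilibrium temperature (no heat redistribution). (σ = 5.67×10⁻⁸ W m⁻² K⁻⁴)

Flux at 0.0453 AU: S = 1360/0.0453² = 6.63×10⁵ W m⁻².
At the subsolar point the surface absorbs S(1−A) and emits σT⁴ per unit area — no factor of 4, since only the local patch is in balance.
T = [6.63×10⁵ × 0.43 / 5.67×10⁻⁸]^(1/4) = (5.03×10¹²)^(1/4) = 1500 K.

T_ss ≈ 1500 K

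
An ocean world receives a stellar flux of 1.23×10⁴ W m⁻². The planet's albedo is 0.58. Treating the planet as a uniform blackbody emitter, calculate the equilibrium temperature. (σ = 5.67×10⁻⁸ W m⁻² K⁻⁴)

T_eq ≈ 388 K

Energy balance: absorbed = emitted ⇒ πR²·S(1−A) = 4πR²·σT_eq⁴, so T_eq⁴ = S(1−A)/(4σ).
T_eq = [1.23×10⁴ × 0.42 / (4 × 5.67×10⁻⁸)]^(1/4) = (2.28×10¹⁰)^(1/4) = 388 K.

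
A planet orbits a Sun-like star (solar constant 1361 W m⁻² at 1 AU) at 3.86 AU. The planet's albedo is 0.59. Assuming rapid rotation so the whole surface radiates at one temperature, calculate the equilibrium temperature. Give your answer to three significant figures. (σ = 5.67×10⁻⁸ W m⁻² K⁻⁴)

T_eq ≈ 113 K

Flux at 3.86 AU: S = 1361/3.86² = 91.3 W m⁻².
Energy balance: absorbed = emitted ⇒ πR²·S(1−A) = 4πR²·σT_eq⁴, so T_eq⁴ = S(1−A)/(4σ).
T_eq = [91.3 × 0.41 / (4 × 5.67×10⁻⁸)]^(1/4) = (1.65×10⁸)^(1/4) = 113 K.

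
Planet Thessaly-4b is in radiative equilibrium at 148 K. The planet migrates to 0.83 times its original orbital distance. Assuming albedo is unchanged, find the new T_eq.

T_eq ≈ 162 K

T_eq ∝ L^(1/4) · d^(−1/2).
T′ = 148 / 0.83^(1/2) = 162 K.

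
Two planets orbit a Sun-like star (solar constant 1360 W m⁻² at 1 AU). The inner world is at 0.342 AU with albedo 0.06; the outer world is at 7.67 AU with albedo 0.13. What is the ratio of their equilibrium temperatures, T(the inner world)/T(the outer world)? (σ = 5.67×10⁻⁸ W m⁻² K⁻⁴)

T₁/T₂ ≈ 4.828

T_eq = [S₀(1−A)/(4σd²)]^(1/4), so T ∝ (1−A)^(1/4) / √d.
T₁ = [1360×0.94/(4×5.67×10⁻⁸×0.342²)]^(1/4) = 468.54 K.
T₂ = [1360×0.87/(4×5.67×10⁻⁸×7.67²)]^(1/4) = 97.04 K.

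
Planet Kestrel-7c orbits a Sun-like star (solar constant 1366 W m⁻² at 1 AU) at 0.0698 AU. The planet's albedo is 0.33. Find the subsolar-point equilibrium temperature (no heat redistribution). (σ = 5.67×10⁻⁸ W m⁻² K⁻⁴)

T_ss ≈ 1350 K

Flux at 0.0698 AU: S = 1366/0.0698² = 2.80×10⁵ W m⁻².
At the subsolar point the surface absorbs S(1−A) and emits σT⁴ per unit area — no factor of 4, since only the local patch is in balance.
T = [2.80×10⁵ × 0.67 / 5.67×10⁻⁸]^(1/4) = (3.31×10¹²)^(1/4) = 1350 K.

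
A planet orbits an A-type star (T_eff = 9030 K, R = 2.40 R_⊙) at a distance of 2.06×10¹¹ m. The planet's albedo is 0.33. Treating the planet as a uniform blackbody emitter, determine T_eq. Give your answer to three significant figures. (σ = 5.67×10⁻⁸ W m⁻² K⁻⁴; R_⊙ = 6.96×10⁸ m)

R_⋆ = 2.40 × 6.96×10⁸ = 1.67×10⁹ m.
L = 4πR_⋆²σT_⋆⁴ = 4π(1.67×10⁹)² × 5.67×10⁻⁸ × (9030)⁴ = 1.32×10²⁸ W.
S = L/(4πd²) = 2.48×10⁴ W m⁻².
Energy balance: absorbed = emitted ⇒ πR²·S(1−A) = 4πR²·σT_eq⁴, so T_eq⁴ = S(1−A)/(4σ).
T_eq = [2.48×10⁴ × 0.67 / (4 × 5.67×10⁻⁸)]^(1/4) = (7.32×10¹⁰)^(1/4) = 520 K.

T_eq ≈ 520 K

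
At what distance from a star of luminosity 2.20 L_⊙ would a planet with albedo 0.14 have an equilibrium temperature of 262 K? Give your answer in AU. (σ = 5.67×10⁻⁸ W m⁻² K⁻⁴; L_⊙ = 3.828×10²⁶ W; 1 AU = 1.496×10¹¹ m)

d ≈ 1.55 AU

L = 2.20 × 3.828×10²⁶ = 8.42×10²⁶ W.
From T_eq⁴ = L(1−A)/(16πσd²): d = √[L(1−A)/(16πσT_eq⁴)].
d = √[8.42×10²⁶ × 0.86 / (16π × 5.67×10⁻⁸ × (262)⁴)] = 2.32×10¹¹ m = 1.55 AU.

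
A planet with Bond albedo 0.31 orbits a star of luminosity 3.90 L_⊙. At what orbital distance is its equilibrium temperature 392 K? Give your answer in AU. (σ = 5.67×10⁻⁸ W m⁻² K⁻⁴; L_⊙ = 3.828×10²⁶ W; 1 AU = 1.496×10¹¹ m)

d ≈ 0.827 AU

L = 3.90 × 3.828×10²⁶ = 1.49×10²⁷ W.
From T_eq⁴ = L(1−A)/(16πσd²): d = √[L(1−A)/(16πσT_eq⁴)].
d = √[1.49×10²⁷ × 0.69 / (16π × 5.67×10⁻⁸ × (392)⁴)] = 1.24×10¹¹ m = 0.827 AU.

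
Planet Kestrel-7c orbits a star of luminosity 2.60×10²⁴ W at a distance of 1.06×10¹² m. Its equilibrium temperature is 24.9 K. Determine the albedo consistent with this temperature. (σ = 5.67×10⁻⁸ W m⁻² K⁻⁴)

Flux: S = L/(4πd²) = 2.60×10²⁴/(4π×(1.06×10¹²)²) = 0.184 W m⁻².
From T_eq⁴ = S(1−A)/(4σ): 1−A = 4σT_eq⁴/S.
1−A = 4 × 5.67×10⁻⁸ × (24.9)⁴ / 0.184 = 0.473.

A ≈ 0.53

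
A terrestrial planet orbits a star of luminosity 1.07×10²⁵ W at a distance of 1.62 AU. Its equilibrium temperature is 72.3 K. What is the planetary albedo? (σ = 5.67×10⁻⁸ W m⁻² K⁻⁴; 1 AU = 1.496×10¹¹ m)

A ≈ 0.57

d = 1.62 AU = 2.42×10¹¹ m.
Flux: S = L/(4πd²) = 1.07×10²⁵/(4π×(2.42×10¹¹)²) = 14.5 W m⁻².
From T_eq⁴ = S(1−A)/(4σ): 1−A = 4σT_eq⁴/S.
1−A = 4 × 5.67×10⁻⁸ × (72.3)⁴ / 14.5 = 0.427.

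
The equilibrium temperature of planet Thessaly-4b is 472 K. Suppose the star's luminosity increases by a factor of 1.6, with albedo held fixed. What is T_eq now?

T_eq ≈ 531 K

T_eq ∝ L^(1/4) · d^(−1/2).
T′ = 472 × 1.6^(1/4) = 531 K.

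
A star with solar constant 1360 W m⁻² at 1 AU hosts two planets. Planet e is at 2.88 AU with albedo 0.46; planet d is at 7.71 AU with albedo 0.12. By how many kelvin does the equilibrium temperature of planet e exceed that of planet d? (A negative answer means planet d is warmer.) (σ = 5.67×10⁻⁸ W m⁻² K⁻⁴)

T_eq = [S₀(1−A)/(4σd²)]^(1/4), so T ∝ (1−A)^(1/4) / √d.
T₁ = [1360×0.54/(4×5.67×10⁻⁸×2.88²)]^(1/4) = 140.56 K.
T₂ = [1360×0.88/(4×5.67×10⁻⁸×7.71²)]^(1/4) = 97.07 K.

ΔT ≈ 43.5 K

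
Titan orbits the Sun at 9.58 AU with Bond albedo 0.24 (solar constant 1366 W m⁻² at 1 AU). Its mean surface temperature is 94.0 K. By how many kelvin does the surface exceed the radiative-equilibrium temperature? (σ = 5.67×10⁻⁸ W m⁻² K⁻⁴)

S = 1366/9.58² = 14.88 W m⁻².
T_eq = [S(1−A)/(4σ)]^(1/4) = [14.88×0.76/(4×5.67×10⁻⁸)]^(1/4) = 84.0 K.
ΔT = T_surf − T_eq = 94 − 84.0.

ΔT ≈ 10.0 K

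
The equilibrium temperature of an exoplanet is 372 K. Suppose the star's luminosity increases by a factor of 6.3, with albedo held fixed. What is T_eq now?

T_eq ∝ L^(1/4) · d^(−1/2).
T′ = 372 × 6.3^(1/4) = 589 K.

T_eq ≈ 589 K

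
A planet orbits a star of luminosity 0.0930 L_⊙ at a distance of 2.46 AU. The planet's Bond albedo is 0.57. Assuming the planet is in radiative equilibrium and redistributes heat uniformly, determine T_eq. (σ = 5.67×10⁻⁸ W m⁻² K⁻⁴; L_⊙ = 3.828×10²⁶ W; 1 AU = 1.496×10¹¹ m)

d = 2.46 AU = 3.68×10¹¹ m.
L = 0.0930 × 3.828×10²⁶ = 3.56×10²⁵ W.
Flux: S = L/(4πd²) = 3.56×10²⁵/(4π×(3.68×10¹¹)²) = 20.9 W m⁻².
Energy balance: absorbed = emitted ⇒ πR²·S(1−A) = 4πR²·σT_eq⁴, so T_eq⁴ = S(1−A)/(4σ).
T_eq = [20.9 × 0.43 / (4 × 5.67×10⁻⁸)]^(1/4) = (3.97×10⁷)^(1/4) = 79.4 K.

T_eq ≈ 79.4 K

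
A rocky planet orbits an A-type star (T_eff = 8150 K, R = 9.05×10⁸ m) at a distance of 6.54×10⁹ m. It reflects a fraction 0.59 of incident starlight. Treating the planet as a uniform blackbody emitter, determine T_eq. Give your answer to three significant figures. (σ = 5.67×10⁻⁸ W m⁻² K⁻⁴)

L = 4πR_⋆²σT_⋆⁴ = 4π(9.05×10⁸)² × 5.67×10⁻⁸ × (8150)⁴ = 2.57×10²⁷ W.
S = L/(4πd²) = 4.79×10⁶ W m⁻².
Energy balance: absorbed = emitted ⇒ πR²·S(1−A) = 4πR²·σT_eq⁴, so T_eq⁴ = S(1−A)/(4σ).
T_eq = [4.79×10⁶ × 0.41 / (4 × 5.67×10⁻⁸)]^(1/4) = (8.66×10¹²)^(1/4) = 1720 K.

T_eq ≈ 1720 K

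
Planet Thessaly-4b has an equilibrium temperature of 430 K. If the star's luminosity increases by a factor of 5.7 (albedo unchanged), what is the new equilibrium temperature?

T_eq ≈ 664 K

T_eq ∝ L^(1/4) · d^(−1/2).
T′ = 430 × 5.7^(1/4) = 664 K.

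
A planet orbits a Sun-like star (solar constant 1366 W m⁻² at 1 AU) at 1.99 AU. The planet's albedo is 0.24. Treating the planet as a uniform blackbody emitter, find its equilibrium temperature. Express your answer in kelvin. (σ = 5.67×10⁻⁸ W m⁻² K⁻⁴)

T_eq ≈ 184 K

Flux at 1.99 AU: S = 1366/1.99² = 345 W m⁻².
Energy balance: absorbed = emitted ⇒ πR²·S(1−A) = 4πR²·σT_eq⁴, so T_eq⁴ = S(1−A)/(4σ).
T_eq = [345 × 0.76 / (4 × 5.67×10⁻⁸)]^(1/4) = (1.16×10⁹)^(1/4) = 184 K.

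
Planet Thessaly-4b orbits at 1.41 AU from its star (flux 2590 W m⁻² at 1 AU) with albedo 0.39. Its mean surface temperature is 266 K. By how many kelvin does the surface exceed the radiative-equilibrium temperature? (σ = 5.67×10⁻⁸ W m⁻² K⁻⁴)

S = 2590/1.41² = 1303 W m⁻².
T_eq = [S(1−A)/(4σ)]^(1/4) = [1303×0.61/(4×5.67×10⁻⁸)]^(1/4) = 243.3 K.
ΔT = T_surf − T_eq = 266 − 243.3.

ΔT ≈ 22.7 K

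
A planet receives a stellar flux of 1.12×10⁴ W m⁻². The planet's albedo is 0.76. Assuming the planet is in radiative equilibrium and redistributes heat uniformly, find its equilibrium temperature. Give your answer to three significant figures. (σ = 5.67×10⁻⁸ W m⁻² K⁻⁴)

Energy balance: absorbed = emitted ⇒ πR²·S(1−A) = 4πR²·σT_eq⁴, so T_eq⁴ = S(1−A)/(4σ).
T_eq = [1.12×10⁴ × 0.24 / (4 × 5.67×10⁻⁸)]^(1/4) = (1.19×10¹⁰)^(1/4) = 330 K.

T_eq ≈ 330 K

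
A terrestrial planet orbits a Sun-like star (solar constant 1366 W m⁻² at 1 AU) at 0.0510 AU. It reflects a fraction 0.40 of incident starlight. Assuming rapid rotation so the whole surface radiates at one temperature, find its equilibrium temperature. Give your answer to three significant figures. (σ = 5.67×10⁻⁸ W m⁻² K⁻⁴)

Flux at 0.0510 AU: S = 1366/0.0510² = 5.25×10⁵ W m⁻².
Energy balance: absorbed = emitted ⇒ πR²·S(1−A) = 4πR²·σT_eq⁴, so T_eq⁴ = S(1−A)/(4σ).
T_eq = [5.25×10⁵ × 0.60 / (4 × 5.67×10⁻⁸)]^(1/4) = (1.39×10¹²)^(1/4) = 1090 K.

T_eq ≈ 1090 K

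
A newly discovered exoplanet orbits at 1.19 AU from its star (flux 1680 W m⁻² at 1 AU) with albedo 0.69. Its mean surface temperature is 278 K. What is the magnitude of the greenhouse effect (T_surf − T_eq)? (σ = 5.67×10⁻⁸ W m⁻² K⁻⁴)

S = 1680/1.19² = 1186 W m⁻².
T_eq = [S(1−A)/(4σ)]^(1/4) = [1186×0.31/(4×5.67×10⁻⁸)]^(1/4) = 200.7 K.
ΔT = T_surf − T_eq = 278 − 200.7.

ΔT ≈ 77.3 K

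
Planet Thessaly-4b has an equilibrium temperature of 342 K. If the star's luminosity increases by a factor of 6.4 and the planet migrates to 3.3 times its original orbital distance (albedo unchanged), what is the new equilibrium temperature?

T_eq ∝ L^(1/4) · d^(−1/2).
T′ = 342 × 6.4^(1/4) / 3.3^(1/2) = 299 K.

T_eq ≈ 299 K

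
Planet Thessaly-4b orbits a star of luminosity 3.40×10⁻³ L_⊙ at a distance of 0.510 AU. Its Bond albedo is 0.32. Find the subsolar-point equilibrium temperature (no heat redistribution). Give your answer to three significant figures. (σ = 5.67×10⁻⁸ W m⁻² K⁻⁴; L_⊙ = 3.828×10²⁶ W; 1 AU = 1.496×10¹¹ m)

d = 0.510 AU = 7.63×10¹⁰ m.
L = 3.40×10⁻³ × 3.828×10²⁶ = 1.30×10²⁴ W.
Flux: S = L/(4πd²) = 1.30×10²⁴/(4π×(7.63×10¹⁰)²) = 17.8 W m⁻².
At the subsolar point the surface absorbs S(1−A) and emits σT⁴ per unit area — no factor of 4, since only the local patch is in balance.
T = [17.8 × 0.68 / 5.67×10⁻⁸]^(1/4) = (2.13×10⁸)^(1/4) = 121 K.

T_ss ≈ 121 K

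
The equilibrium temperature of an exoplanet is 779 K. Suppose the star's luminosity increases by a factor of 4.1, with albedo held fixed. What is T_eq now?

T_eq ∝ L^(1/4) · d^(−1/2).
T′ = 779 × 4.1^(1/4) = 1110 K.

T_eq ≈ 1110 K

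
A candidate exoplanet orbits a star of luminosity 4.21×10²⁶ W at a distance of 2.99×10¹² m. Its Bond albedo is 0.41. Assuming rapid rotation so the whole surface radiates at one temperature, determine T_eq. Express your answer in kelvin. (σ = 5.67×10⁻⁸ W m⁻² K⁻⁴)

Flux: S = L/(4πd²) = 4.21×10²⁶/(4π×(2.99×10¹²)²) = 3.75 W m⁻².
Energy balance: absorbed = emitted ⇒ πR²·S(1−A) = 4πR²·σT_eq⁴, so T_eq⁴ = S(1−A)/(4σ).
T_eq = [3.75 × 0.59 / (4 × 5.67×10⁻⁸)]^(1/4) = (9.75×10⁶)^(1/4) = 55.9 K.

T_eq ≈ 55.9 K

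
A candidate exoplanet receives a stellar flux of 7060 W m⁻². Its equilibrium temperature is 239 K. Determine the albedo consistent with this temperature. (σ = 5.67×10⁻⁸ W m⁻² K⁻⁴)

From T_eq⁴ = S(1−A)/(4σ): 1−A = 4σT_eq⁴/S.
1−A = 4 × 5.67×10⁻⁸ × (239)⁴ / 7060 = 0.105.

A ≈ 0.90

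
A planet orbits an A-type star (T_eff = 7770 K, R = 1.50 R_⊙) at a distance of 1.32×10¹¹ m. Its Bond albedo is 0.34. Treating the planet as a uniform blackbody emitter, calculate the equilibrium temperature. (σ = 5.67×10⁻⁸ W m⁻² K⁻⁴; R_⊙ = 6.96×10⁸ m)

R_⋆ = 1.50 × 6.96×10⁸ = 1.04×10⁹ m.
L = 4πR_⋆²σT_⋆⁴ = 4π(1.04×10⁹)² × 5.67×10⁻⁸ × (7770)⁴ = 2.83×10²⁷ W.
S = L/(4πd²) = 1.29×10⁴ W m⁻².
Energy balance: absorbed = emitted ⇒ πR²·S(1−A) = 4πR²·σT_eq⁴, so T_eq⁴ = S(1−A)/(4σ).
T_eq = [1.29×10⁴ × 0.66 / (4 × 5.67×10⁻⁸)]^(1/4) = (3.76×10¹⁰)^(1/4) = 440 K.

T_eq ≈ 440 K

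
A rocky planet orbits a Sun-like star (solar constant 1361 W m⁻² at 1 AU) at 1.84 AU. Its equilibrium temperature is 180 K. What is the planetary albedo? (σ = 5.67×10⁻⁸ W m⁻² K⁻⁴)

A ≈ 0.41

Flux at 1.84 AU: S = 1361/1.84² = 402 W m⁻².
From T_eq⁴ = S(1−A)/(4σ): 1−A = 4σT_eq⁴/S.
1−A = 4 × 5.67×10⁻⁸ × (180)⁴ / 402 = 0.592.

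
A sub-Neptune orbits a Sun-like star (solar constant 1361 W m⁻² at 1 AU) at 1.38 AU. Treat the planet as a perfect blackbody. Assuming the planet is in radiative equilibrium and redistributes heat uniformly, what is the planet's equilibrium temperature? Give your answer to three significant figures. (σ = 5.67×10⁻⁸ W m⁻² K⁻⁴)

T_eq ≈ 237 K

Flux at 1.38 AU: S = 1361/1.38² = 715 W m⁻².
Energy balance: absorbed = emitted ⇒ πR²·S(1−A) = 4πR²·σT_eq⁴, so T_eq⁴ = S(1−A)/(4σ).
T_eq = [715 × 1.00 / (4 × 5.67×10⁻⁸)]^(1/4) = (3.15×10⁹)^(1/4) = 237 K.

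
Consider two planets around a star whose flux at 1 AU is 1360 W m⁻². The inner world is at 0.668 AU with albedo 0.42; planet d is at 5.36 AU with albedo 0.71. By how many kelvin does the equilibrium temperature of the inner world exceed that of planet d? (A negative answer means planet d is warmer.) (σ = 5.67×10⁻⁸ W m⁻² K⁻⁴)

T_eq = [S₀(1−A)/(4σd²)]^(1/4), so T ∝ (1−A)^(1/4) / √d.
T₁ = [1360×0.58/(4×5.67×10⁻⁸×0.668²)]^(1/4) = 297.13 K.
T₂ = [1360×0.29/(4×5.67×10⁻⁸×5.36²)]^(1/4) = 88.20 K.

ΔT ≈ 208.9 K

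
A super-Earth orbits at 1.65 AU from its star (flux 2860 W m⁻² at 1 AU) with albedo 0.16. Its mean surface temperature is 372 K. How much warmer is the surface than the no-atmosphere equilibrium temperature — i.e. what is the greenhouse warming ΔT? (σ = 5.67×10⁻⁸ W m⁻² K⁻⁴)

S = 2860/1.65² = 1051 W m⁻².
T_eq = [S(1−A)/(4σ)]^(1/4) = [1051×0.84/(4×5.67×10⁻⁸)]^(1/4) = 249.8 K.
ΔT = T_surf − T_eq = 372 − 249.8.

ΔT ≈ 122.2 K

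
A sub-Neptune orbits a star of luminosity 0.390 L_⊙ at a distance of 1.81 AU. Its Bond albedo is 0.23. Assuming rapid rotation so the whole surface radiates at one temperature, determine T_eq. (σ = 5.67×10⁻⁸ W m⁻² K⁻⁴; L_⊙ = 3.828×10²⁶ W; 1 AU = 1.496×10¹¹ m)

T_eq ≈ 153 K

d = 1.81 AU = 2.71×10¹¹ m.
L = 0.390 × 3.828×10²⁶ = 1.49×10²⁶ W.
Flux: S = L/(4πd²) = 1.49×10²⁶/(4π×(2.71×10¹¹)²) = 162 W m⁻².
Energy balance: absorbed = emitted ⇒ πR²·S(1−A) = 4πR²·σT_eq⁴, so T_eq⁴ = S(1−A)/(4σ).
T_eq = [162 × 0.77 / (4 × 5.67×10⁻⁸)]^(1/4) = (5.50×10⁸)^(1/4) = 153 K.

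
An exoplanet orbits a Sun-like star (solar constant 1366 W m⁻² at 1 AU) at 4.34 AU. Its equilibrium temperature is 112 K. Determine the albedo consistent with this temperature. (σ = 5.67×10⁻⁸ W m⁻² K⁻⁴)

A ≈ 0.51

Flux at 4.34 AU: S = 1366/4.34² = 72.5 W m⁻².
From T_eq⁴ = S(1−A)/(4σ): 1−A = 4σT_eq⁴/S.
1−A = 4 × 5.67×10⁻⁸ × (112)⁴ / 72.5 = 0.492.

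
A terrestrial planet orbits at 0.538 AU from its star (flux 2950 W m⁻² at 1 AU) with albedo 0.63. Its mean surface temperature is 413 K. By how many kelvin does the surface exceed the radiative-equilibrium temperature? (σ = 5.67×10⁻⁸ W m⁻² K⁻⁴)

S = 2950/0.538² = 1.019×10⁴ W m⁻².
T_eq = [S(1−A)/(4σ)]^(1/4) = [1.019×10⁴×0.37/(4×5.67×10⁻⁸)]^(1/4) = 359.1 K.
ΔT = T_surf − T_eq = 413 − 359.1.

ΔT ≈ 53.9 K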